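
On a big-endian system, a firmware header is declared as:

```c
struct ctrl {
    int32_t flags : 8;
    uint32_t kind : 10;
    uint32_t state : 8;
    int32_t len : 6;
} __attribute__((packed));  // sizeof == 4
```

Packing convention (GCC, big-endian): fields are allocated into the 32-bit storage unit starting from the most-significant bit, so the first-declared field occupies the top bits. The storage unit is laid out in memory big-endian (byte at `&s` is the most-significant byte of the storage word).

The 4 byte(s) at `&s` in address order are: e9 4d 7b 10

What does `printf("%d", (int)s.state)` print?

236

[0]=0xe9 [1]=0x4d [2]=0x7b [3]=0x10 (big-endian) → word 0xe94d7b10
flags [24+:8] = (word>>24) & 0xff = 233
kind [14+:10] = (word>>14) & 0x3ff = 309
state [6+:8] = (word>>6) & 0xff = 236  ←
len [0+:6] = (word>>0) & 0x3f = 16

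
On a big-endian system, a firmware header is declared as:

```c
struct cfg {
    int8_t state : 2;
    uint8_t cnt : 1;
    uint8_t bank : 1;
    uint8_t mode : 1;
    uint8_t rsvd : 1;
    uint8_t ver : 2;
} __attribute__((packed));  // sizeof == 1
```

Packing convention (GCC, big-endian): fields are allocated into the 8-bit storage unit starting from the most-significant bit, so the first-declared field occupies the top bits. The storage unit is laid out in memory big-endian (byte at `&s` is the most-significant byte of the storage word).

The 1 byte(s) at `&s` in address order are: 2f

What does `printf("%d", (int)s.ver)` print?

3

[0]=0x2f (big-endian) → word 0x2f
state:2 @ bit 6 → (0x2f>>6)&0x3 = 0x0
cnt:1 @ bit 5 → (0x2f>>5)&0x1 = 0x1
bank:1 @ bit 4 → (0x2f>>4)&0x1 = 0x0
mode:1 @ bit 3 → (0x2f>>3)&0x1 = 0x1
rsvd:1 @ bit 2 → (0x2f>>2)&0x1 = 0x1
ver:2 @ bit 0 → (0x2f>>0)&0x3 = 0x3  ←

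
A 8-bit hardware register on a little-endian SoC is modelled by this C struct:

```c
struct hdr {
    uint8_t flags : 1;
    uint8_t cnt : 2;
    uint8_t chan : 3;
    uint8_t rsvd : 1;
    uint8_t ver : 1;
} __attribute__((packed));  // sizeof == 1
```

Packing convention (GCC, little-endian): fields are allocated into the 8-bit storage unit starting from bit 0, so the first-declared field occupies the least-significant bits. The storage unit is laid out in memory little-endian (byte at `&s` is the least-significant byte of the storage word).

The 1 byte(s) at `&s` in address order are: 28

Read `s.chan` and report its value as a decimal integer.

5

[0]=0x28 (little-endian) → word 0x28
flags [0+:1] = (word>>0) & 0x1 = 0
cnt [1+:2] = (word>>1) & 0x3 = 0
chan [3+:3] = (word>>3) & 0x7 = 5  ←
rsvd [6+:1] = (word>>6) & 0x1 = 0
ver [7+:1] = (word>>7) & 0x1 = 0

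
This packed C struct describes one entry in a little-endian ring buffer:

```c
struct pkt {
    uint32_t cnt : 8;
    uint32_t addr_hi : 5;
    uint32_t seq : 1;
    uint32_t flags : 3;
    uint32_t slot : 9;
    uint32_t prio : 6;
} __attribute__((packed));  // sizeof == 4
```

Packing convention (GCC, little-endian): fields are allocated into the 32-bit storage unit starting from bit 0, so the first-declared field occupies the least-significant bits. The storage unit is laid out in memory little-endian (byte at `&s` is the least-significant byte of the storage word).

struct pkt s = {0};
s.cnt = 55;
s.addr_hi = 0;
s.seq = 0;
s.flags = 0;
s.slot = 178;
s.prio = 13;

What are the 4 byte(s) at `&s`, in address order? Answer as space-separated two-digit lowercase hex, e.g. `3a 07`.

37 00 64 35

cnt (8b) val=55 bits=0x37 at bit 0: 0x00000037
addr_hi (5b) val=0 bits=0x0 at bit 8: 0x00000037
seq (1b) val=0 bits=0x0 at bit 13: 0x00000037
flags (3b) val=0 bits=0x0 at bit 14: 0x00000037
slot (9b) val=178 bits=0xb2 at bit 17: 0x01640037
prio (6b) val=13 bits=0xd at bit 26: 0x35640037
word = 0x35640037 → little-endian bytes:
  [0]=0x37  [1]=0x00  [2]=0x64  [3]=0x35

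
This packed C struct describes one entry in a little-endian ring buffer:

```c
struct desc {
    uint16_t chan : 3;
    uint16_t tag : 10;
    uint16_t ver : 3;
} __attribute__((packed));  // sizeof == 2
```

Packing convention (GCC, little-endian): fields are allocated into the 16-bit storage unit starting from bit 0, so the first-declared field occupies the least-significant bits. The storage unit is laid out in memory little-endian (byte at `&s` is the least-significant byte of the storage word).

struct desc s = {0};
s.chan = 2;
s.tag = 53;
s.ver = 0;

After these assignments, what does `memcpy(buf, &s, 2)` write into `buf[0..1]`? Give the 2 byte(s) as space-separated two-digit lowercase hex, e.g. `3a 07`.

chan:3 = 2 → 0x2 << 0 → word 0x0002
tag:10 = 53 → 0x35 << 3 → word 0x01aa
ver:3 = 0 → 0x0 << 13 → word 0x01aa
word = 0x01aa → little-endian bytes:
  [0]=0xaa  [1]=0x01

aa 01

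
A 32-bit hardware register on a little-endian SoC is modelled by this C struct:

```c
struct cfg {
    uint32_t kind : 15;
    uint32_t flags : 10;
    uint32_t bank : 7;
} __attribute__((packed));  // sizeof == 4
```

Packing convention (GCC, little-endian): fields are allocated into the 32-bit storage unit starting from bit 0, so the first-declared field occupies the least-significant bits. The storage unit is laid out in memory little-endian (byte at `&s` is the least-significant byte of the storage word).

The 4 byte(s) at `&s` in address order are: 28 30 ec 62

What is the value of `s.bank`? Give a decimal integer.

49

[0]=0x28 [1]=0x30 [2]=0xec [3]=0x62 (little-endian) → word 0x62ec3028
kind:15 @ bit 0 → (0x62ec3028>>0)&0x7fff = 0x3028
flags:10 @ bit 15 → (0x62ec3028>>15)&0x3ff = 0x1d8
bank:7 @ bit 25 → (0x62ec3028>>25)&0x7f = 0x31  ←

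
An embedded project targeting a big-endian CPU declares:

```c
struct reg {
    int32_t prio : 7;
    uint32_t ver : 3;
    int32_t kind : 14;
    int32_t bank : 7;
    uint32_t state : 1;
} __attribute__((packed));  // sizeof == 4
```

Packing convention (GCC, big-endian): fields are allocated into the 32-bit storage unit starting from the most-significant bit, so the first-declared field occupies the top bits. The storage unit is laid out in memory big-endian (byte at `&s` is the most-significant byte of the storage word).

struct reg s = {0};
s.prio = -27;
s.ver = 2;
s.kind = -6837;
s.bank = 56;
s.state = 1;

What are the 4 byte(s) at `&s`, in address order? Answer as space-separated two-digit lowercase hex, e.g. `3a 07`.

[25+:7] prio=-27 & 0x7f = 0x65; word=0xca000000
[22+:3] ver=2 & 0x7 = 0x2; word=0xca800000
[8+:14] kind=-6837 & 0x3fff = 0x254b; word=0xcaa54b00
[1+:7] bank=56 & 0x7f = 0x38; word=0xcaa54b70
[0+:1] state=1 & 0x1 = 0x1; word=0xcaa54b71
word = 0xcaa54b71 → big-endian bytes:
  [0]=0xca  [1]=0xa5  [2]=0x4b  [3]=0x71

ca a5 4b 71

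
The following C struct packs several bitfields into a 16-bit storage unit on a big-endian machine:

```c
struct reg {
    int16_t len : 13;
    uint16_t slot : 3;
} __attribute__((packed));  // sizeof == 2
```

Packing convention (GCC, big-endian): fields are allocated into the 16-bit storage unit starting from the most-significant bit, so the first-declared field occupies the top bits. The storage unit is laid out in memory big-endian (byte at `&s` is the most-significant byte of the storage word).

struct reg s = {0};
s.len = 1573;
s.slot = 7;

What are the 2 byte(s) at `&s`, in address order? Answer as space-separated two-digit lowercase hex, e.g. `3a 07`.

[3+:13] len=1573 & 0x1fff = 0x625; word=0x3128
[0+:3] slot=7 & 0x7 = 0x7; word=0x312f
word = 0x312f → big-endian bytes:
  [0]=0x31  [1]=0x2f

31 2f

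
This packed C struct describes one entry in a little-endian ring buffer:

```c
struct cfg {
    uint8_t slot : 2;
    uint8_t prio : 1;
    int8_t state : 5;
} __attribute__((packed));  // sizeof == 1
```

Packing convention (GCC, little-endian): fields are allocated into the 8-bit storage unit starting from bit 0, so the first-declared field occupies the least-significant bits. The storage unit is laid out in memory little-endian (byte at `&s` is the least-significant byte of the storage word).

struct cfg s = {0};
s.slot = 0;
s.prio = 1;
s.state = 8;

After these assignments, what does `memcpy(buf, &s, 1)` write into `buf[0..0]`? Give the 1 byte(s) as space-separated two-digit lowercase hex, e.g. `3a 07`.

44

slot (2b) val=0 bits=0x0 at bit 0: 0x00
prio (1b) val=1 bits=0x1 at bit 2: 0x04
state (5b) val=8 bits=0x8 at bit 3: 0x44
word = 0x44 → little-endian bytes:
  [0]=0x44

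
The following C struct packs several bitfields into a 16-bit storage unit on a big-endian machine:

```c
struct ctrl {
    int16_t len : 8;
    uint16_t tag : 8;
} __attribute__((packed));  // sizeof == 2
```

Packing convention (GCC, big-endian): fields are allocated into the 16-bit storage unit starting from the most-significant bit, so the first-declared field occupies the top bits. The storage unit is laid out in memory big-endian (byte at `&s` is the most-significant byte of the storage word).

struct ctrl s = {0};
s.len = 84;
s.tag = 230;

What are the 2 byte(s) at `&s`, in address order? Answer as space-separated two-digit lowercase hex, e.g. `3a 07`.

len (8b) val=84 bits=0x54 at bit 8: 0x5400
tag (8b) val=230 bits=0xe6 at bit 0: 0x54e6
word = 0x54e6 → big-endian bytes:
  [0]=0x54  [1]=0xe6

54 e6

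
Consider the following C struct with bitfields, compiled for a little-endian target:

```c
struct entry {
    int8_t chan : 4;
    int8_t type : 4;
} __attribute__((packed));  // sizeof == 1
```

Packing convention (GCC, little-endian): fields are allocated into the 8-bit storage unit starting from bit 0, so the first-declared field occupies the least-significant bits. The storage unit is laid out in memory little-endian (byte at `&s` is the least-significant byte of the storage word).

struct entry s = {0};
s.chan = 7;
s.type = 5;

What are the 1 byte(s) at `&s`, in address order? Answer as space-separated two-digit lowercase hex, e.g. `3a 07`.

57

chan (4b) val=7 bits=0x7 at bit 0: 0x07
type (4b) val=5 bits=0x5 at bit 4: 0x57
word = 0x57 → little-endian bytes:
  [0]=0x57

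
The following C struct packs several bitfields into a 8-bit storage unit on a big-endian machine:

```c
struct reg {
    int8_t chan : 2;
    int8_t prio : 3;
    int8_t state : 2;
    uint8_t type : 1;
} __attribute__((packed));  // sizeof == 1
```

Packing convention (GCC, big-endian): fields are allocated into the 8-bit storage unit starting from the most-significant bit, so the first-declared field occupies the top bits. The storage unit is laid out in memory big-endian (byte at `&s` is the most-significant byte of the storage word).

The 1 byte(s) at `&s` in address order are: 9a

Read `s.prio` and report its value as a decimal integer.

[0]=0x9a (big-endian) → word 0x9a
chan:2 @ bit 6 → (0x9a>>6)&0x3 = 0x2
prio:3 @ bit 3 → (0x9a>>3)&0x7 = 0x3  ←
state:2 @ bit 1 → (0x9a>>1)&0x3 = 0x1
type:1 @ bit 0 → (0x9a>>0)&0x1 = 0x0
prio signed 3b, MSB=0: value = 3

3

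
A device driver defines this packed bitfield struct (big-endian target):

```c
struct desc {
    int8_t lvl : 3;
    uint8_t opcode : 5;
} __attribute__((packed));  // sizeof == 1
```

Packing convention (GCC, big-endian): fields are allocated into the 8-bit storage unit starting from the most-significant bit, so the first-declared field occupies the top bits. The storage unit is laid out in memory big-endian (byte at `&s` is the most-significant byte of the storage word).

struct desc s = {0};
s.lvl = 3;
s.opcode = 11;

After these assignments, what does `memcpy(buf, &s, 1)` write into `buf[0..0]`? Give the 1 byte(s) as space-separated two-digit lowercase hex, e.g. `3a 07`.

lvl (3b) val=3 bits=0x3 at bit 5: 0x60
opcode (5b) val=11 bits=0xb at bit 0: 0x6b
word = 0x6b → big-endian bytes:
  [0]=0x6b

6b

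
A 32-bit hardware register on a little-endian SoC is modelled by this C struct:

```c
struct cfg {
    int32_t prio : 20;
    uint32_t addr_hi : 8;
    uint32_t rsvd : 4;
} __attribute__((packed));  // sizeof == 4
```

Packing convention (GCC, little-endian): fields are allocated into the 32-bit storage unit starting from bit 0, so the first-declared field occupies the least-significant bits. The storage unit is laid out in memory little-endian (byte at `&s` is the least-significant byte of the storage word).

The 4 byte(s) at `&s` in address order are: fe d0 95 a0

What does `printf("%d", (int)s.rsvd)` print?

[0]=0xfe [1]=0xd0 [2]=0x95 [3]=0xa0 (little-endian) → word 0xa095d0fe
prio [0+:20] = (word>>0) & 0xfffff = 381182
addr_hi [20+:8] = (word>>20) & 0xff = 9
rsvd [28+:4] = (word>>28) & 0xf = 10  ←

10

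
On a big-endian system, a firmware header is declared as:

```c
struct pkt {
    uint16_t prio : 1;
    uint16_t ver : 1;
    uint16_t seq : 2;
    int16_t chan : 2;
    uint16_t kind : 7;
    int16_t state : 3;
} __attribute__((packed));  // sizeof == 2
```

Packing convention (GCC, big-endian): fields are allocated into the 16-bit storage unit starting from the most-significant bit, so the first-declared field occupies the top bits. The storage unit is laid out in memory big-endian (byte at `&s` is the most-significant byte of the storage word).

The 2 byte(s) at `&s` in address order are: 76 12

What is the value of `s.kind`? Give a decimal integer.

[0]=0x76 [1]=0x12 (big-endian) → word 0x7612
prio [15+:1] = (word>>15) & 0x1 = 0
ver [14+:1] = (word>>14) & 0x1 = 1
seq [12+:2] = (word>>12) & 0x3 = 3
chan [10+:2] = (word>>10) & 0x3 = 1
kind [3+:7] = (word>>3) & 0x7f = 66  ←
state [0+:3] = (word>>0) & 0x7 = 2

66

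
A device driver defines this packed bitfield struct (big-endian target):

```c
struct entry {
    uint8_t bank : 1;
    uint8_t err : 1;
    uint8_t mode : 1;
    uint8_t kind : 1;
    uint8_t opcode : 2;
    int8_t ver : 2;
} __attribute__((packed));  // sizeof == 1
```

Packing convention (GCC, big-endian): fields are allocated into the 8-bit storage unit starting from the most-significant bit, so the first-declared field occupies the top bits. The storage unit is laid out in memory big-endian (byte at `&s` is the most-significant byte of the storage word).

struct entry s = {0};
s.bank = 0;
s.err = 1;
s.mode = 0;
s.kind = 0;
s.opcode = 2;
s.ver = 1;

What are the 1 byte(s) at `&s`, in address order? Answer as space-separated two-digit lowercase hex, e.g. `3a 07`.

49

bank:1 = 0 → 0x0 << 7 → word 0x00
err:1 = 1 → 0x1 << 6 → word 0x40
mode:1 = 0 → 0x0 << 5 → word 0x40
kind:1 = 0 → 0x0 << 4 → word 0x40
opcode:2 = 2 → 0x2 << 2 → word 0x48
ver:2 = 1 → 0x1 << 0 → word 0x49
word = 0x49 → big-endian bytes:
  [0]=0x49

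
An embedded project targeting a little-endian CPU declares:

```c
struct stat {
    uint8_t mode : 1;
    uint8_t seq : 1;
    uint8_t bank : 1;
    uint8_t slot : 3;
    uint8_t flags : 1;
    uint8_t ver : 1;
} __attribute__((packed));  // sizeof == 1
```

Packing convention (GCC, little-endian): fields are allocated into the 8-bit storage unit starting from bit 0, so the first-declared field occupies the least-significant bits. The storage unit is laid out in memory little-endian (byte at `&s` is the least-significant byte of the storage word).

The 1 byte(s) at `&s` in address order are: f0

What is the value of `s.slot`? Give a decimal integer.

6

[0]=0xf0 (little-endian) → word 0xf0
mode [0+:1] = (word>>0) & 0x1 = 0
seq [1+:1] = (word>>1) & 0x1 = 0
bank [2+:1] = (word>>2) & 0x1 = 0
slot [3+:3] = (word>>3) & 0x7 = 6  ←
flags [6+:1] = (word>>6) & 0x1 = 1
ver [7+:1] = (word>>7) & 0x1 = 1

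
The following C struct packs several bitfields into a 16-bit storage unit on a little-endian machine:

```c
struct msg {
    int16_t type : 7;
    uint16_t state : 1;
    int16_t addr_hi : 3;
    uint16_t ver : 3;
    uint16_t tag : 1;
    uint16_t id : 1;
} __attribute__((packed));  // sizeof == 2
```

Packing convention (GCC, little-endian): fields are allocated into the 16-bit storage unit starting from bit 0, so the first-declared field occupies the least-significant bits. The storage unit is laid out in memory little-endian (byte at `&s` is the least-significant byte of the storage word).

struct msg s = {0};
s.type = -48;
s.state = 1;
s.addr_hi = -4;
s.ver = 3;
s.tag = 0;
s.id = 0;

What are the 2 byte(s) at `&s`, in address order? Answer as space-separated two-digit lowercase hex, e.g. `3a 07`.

d0 1c

type (7b) val=-48 bits=0x50 at bit 0: 0x0050
state (1b) val=1 bits=0x1 at bit 7: 0x00d0
addr_hi (3b) val=-4 bits=0x4 at bit 8: 0x04d0
ver (3b) val=3 bits=0x3 at bit 11: 0x1cd0
tag (1b) val=0 bits=0x0 at bit 14: 0x1cd0
id (1b) val=0 bits=0x0 at bit 15: 0x1cd0
word = 0x1cd0 → little-endian bytes:
  [0]=0xd0  [1]=0x1c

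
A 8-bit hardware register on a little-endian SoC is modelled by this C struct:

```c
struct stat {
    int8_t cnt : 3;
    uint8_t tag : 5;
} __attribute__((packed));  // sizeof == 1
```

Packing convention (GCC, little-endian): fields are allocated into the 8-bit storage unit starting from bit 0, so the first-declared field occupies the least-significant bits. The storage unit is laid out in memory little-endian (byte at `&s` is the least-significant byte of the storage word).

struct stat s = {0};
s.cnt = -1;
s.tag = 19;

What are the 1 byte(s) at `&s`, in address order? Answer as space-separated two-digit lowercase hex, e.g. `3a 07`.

9f

[0+:3] cnt=-1 & 0x7 = 0x7; word=0x07
[3+:5] tag=19 & 0x1f = 0x13; word=0x9f
word = 0x9f → little-endian bytes:
  [0]=0x9f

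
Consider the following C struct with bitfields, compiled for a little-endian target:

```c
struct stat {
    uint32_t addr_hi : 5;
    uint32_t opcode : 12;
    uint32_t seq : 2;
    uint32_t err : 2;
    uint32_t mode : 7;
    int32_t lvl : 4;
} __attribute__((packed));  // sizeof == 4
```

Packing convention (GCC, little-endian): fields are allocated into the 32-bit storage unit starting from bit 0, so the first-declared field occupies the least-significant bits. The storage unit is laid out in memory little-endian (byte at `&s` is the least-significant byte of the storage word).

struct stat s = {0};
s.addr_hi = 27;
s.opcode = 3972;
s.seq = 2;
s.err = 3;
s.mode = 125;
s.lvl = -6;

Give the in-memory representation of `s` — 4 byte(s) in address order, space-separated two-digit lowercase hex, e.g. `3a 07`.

addr_hi (5b) val=27 bits=0x1b at bit 0: 0x0000001b
opcode (12b) val=3972 bits=0xf84 at bit 5: 0x0001f09b
seq (2b) val=2 bits=0x2 at bit 17: 0x0005f09b
err (2b) val=3 bits=0x3 at bit 19: 0x001df09b
mode (7b) val=125 bits=0x7d at bit 21: 0x0fbdf09b
lvl (4b) val=-6 bits=0xa at bit 28: 0xafbdf09b
word = 0xafbdf09b → little-endian bytes:
  [0]=0x9b  [1]=0xf0  [2]=0xbd  [3]=0xaf

9b f0 bd af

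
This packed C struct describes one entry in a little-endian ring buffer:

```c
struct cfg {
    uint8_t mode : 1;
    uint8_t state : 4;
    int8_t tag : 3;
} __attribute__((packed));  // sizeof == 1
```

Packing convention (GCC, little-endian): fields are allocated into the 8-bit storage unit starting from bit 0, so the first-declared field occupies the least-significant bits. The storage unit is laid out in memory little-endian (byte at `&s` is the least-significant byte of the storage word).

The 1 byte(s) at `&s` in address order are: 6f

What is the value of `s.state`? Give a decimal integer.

[0]=0x6f (little-endian) → word 0x6f
mode [0+:1] = (word>>0) & 0x1 = 1
state [1+:4] = (word>>1) & 0xf = 7  ←
tag [5+:3] = (word>>5) & 0x7 = 3

7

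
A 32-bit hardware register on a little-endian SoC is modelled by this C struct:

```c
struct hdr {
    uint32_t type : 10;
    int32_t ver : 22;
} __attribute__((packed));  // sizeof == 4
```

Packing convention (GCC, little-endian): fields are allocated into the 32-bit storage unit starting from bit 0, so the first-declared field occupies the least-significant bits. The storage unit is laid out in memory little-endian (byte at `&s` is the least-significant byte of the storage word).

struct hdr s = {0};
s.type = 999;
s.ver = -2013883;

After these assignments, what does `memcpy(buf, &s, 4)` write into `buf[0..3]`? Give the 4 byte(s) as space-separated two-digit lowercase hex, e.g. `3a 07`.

type (10b) val=999 bits=0x3e7 at bit 0: 0x000003e7
ver (22b) val=-2013883 bits=0x214545 at bit 10: 0x851517e7
word = 0x851517e7 → little-endian bytes:
  [0]=0xe7  [1]=0x17  [2]=0x15  [3]=0x85

e7 17 15 85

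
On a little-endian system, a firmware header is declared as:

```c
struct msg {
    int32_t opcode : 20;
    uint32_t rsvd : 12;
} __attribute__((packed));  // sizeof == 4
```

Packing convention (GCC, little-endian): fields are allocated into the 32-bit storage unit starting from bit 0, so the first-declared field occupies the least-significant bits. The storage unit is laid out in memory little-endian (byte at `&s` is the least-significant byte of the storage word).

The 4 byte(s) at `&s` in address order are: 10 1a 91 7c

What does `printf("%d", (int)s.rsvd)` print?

[0]=0x10 [1]=0x1a [2]=0x91 [3]=0x7c (little-endian) → word 0x7c911a10
opcode [0+:20] = (word>>0) & 0xfffff = 72208
rsvd [20+:12] = (word>>20) & 0xfff = 1993  ←

1993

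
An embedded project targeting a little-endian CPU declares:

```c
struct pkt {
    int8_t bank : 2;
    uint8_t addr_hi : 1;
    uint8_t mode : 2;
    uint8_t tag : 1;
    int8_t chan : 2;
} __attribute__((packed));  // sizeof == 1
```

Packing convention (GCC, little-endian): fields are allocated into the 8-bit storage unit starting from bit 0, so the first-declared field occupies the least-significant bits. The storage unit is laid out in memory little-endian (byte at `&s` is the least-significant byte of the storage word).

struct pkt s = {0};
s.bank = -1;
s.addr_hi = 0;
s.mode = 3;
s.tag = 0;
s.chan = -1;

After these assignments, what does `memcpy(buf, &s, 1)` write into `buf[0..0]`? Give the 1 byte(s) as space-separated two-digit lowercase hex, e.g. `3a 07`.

db

bank:2 = -1 → 0x3 << 0 → word 0x03
addr_hi:1 = 0 → 0x0 << 2 → word 0x03
mode:2 = 3 → 0x3 << 3 → word 0x1b
tag:1 = 0 → 0x0 << 5 → word 0x1b
chan:2 = -1 → 0x3 << 6 → word 0xdb
word = 0xdb → little-endian bytes:
  [0]=0xdb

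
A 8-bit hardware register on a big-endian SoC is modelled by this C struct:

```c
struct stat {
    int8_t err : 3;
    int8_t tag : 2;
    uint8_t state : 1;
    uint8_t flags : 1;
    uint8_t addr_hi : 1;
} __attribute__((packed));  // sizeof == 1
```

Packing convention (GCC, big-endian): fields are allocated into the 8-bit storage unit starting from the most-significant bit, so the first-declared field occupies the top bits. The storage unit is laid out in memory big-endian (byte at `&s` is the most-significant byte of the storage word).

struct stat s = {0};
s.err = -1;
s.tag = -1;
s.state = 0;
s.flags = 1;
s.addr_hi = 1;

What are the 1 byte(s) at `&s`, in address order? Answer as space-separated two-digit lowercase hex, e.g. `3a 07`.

[5+:3] err=-1 & 0x7 = 0x7; word=0xe0
[3+:2] tag=-1 & 0x3 = 0x3; word=0xf8
[2+:1] state=0 & 0x1 = 0x0; word=0xf8
[1+:1] flags=1 & 0x1 = 0x1; word=0xfa
[0+:1] addr_hi=1 & 0x1 = 0x1; word=0xfb
word = 0xfb → big-endian bytes:
  [0]=0xfb

fb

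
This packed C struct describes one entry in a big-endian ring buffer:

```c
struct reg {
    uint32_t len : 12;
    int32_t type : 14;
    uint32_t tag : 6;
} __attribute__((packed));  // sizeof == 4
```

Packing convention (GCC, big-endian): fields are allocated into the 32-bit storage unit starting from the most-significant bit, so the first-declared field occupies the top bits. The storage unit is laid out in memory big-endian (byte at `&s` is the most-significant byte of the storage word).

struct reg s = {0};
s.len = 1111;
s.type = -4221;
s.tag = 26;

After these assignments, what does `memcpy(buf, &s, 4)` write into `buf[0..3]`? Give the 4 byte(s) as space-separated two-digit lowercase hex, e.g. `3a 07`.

[20+:12] len=1111 & 0xfff = 0x457; word=0x45700000
[6+:14] type=-4221 & 0x3fff = 0x2f83; word=0x457be0c0
[0+:6] tag=26 & 0x3f = 0x1a; word=0x457be0da
word = 0x457be0da → big-endian bytes:
  [0]=0x45  [1]=0x7b  [2]=0xe0  [3]=0xda

45 7b e0 da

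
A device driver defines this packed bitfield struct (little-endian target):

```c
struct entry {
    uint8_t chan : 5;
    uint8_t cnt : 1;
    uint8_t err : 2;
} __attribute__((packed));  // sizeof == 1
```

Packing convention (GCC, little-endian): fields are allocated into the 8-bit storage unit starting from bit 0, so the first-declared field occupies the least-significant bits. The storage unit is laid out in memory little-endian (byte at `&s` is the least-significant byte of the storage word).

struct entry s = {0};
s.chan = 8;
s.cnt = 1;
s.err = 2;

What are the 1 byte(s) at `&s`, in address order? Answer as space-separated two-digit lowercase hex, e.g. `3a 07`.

chan (5b) val=8 bits=0x8 at bit 0: 0x08
cnt (1b) val=1 bits=0x1 at bit 5: 0x28
err (2b) val=2 bits=0x2 at bit 6: 0xa8
word = 0xa8 → little-endian bytes:
  [0]=0xa8

a8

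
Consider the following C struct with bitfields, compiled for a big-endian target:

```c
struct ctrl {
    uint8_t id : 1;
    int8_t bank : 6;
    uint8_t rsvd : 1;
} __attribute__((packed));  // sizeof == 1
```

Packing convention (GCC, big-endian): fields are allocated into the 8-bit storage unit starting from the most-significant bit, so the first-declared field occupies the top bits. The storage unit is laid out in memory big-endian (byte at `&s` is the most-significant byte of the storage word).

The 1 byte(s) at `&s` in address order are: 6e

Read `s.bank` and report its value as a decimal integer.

[0]=0x6e (big-endian) → word 0x6e
id [7+:1] = (word>>7) & 0x1 = 0
bank [1+:6] = (word>>1) & 0x3f = 55  ←
rsvd [0+:1] = (word>>0) & 0x1 = 0
bank signed 6b, MSB=1: 55 - 64 = -9

-9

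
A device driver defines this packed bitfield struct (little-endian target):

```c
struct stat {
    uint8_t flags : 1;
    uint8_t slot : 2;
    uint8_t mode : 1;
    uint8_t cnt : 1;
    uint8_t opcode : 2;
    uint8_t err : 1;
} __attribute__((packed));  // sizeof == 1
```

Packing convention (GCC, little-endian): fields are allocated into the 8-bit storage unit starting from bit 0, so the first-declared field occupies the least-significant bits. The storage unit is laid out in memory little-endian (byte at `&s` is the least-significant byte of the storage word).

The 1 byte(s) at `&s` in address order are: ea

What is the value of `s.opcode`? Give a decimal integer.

3

[0]=0xea (little-endian) → word 0xea
flags:1 @ bit 0 → (0xea>>0)&0x1 = 0x0
slot:2 @ bit 1 → (0xea>>1)&0x3 = 0x1
mode:1 @ bit 3 → (0xea>>3)&0x1 = 0x1
cnt:1 @ bit 4 → (0xea>>4)&0x1 = 0x0
opcode:2 @ bit 5 → (0xea>>5)&0x3 = 0x3  ←
err:1 @ bit 7 → (0xea>>7)&0x1 = 0x1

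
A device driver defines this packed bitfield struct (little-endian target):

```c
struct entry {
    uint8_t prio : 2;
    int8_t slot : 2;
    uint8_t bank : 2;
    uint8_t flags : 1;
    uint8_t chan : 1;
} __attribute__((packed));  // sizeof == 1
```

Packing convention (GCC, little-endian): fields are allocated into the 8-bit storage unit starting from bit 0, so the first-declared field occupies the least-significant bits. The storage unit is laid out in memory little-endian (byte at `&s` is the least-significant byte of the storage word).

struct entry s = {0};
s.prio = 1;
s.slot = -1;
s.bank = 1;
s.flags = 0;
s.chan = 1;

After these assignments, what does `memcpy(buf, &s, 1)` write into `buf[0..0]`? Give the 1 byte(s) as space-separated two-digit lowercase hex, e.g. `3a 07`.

9d

prio:2 = 1 → 0x1 << 0 → word 0x01
slot:2 = -1 → 0x3 << 2 → word 0x0d
bank:2 = 1 → 0x1 << 4 → word 0x1d
flags:1 = 0 → 0x0 << 6 → word 0x1d
chan:1 = 1 → 0x1 << 7 → word 0x9d
word = 0x9d → little-endian bytes:
  [0]=0x9d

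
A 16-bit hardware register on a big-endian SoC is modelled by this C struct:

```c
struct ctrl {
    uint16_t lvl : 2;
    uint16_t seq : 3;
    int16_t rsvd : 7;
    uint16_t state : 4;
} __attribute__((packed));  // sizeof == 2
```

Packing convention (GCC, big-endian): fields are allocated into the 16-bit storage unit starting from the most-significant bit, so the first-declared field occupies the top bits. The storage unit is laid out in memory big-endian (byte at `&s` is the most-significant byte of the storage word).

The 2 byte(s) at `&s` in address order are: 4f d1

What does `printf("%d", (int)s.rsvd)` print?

[0]=0x4f [1]=0xd1 (big-endian) → word 0x4fd1
lvl:2 @ bit 14 → (0x4fd1>>14)&0x3 = 0x1
seq:3 @ bit 11 → (0x4fd1>>11)&0x7 = 0x1
rsvd:7 @ bit 4 → (0x4fd1>>4)&0x7f = 0x7d  ←
state:4 @ bit 0 → (0x4fd1>>0)&0xf = 0x1
rsvd signed 7b, MSB=1: 125 - 128 = -3

-3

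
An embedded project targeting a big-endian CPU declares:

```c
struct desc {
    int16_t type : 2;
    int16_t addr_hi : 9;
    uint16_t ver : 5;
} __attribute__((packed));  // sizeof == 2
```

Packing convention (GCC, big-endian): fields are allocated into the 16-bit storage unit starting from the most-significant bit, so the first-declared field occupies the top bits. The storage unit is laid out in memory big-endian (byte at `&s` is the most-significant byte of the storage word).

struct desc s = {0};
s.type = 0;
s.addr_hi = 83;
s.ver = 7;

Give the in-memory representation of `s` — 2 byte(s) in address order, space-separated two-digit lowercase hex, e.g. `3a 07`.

0a 67

type (2b) val=0 bits=0x0 at bit 14: 0x0000
addr_hi (9b) val=83 bits=0x53 at bit 5: 0x0a60
ver (5b) val=7 bits=0x7 at bit 0: 0x0a67
word = 0x0a67 → big-endian bytes:
  [0]=0x0a  [1]=0x67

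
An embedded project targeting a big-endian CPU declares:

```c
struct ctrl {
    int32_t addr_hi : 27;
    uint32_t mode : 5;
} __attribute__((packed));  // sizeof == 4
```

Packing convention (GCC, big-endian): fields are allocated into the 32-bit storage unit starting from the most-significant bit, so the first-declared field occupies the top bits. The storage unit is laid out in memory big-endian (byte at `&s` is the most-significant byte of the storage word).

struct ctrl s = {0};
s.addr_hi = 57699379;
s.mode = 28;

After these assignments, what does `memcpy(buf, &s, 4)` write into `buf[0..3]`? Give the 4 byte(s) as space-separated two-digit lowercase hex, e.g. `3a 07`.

6e 0d 86 7c

[5+:27] addr_hi=57699379 & 0x7ffffff = 0x3706c33; word=0x6e0d8660
[0+:5] mode=28 & 0x1f = 0x1c; word=0x6e0d867c
word = 0x6e0d867c → big-endian bytes:
  [0]=0x6e  [1]=0x0d  [2]=0x86  [3]=0x7c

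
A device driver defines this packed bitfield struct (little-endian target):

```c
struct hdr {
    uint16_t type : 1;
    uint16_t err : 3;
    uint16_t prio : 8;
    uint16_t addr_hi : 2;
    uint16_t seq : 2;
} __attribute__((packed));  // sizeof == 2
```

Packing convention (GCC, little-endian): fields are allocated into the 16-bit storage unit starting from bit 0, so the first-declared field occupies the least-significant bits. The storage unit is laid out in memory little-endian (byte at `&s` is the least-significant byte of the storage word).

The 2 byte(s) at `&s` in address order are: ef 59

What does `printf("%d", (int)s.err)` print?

7

[0]=0xef [1]=0x59 (little-endian) → word 0x59ef
type [0+:1] = (word>>0) & 0x1 = 1
err [1+:3] = (word>>1) & 0x7 = 7  ←
prio [4+:8] = (word>>4) & 0xff = 158
addr_hi [12+:2] = (word>>12) & 0x3 = 1
seq [14+:2] = (word>>14) & 0x3 = 1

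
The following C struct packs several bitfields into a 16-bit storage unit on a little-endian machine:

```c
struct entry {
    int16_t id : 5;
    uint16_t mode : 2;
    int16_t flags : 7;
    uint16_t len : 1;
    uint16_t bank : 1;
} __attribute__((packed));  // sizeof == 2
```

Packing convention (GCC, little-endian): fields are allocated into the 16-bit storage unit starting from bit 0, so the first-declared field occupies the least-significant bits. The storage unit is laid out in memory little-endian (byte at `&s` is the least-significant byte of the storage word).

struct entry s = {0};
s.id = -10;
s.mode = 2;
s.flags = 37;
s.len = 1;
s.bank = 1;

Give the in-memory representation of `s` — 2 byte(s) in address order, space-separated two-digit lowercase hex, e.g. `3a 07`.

d6 d2

id (5b) val=-10 bits=0x16 at bit 0: 0x0016
mode (2b) val=2 bits=0x2 at bit 5: 0x0056
flags (7b) val=37 bits=0x25 at bit 7: 0x12d6
len (1b) val=1 bits=0x1 at bit 14: 0x52d6
bank (1b) val=1 bits=0x1 at bit 15: 0xd2d6
word = 0xd2d6 → little-endian bytes:
  [0]=0xd6  [1]=0xd2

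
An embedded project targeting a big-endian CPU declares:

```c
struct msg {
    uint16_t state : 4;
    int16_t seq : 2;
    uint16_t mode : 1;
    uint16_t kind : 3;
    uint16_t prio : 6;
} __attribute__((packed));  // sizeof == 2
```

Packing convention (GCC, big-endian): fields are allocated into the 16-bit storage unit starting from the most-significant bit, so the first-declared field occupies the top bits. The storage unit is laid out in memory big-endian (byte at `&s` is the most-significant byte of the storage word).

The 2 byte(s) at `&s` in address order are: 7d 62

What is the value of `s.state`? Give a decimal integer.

[0]=0x7d [1]=0x62 (big-endian) → word 0x7d62
state:4 @ bit 12 → (0x7d62>>12)&0xf = 0x7  ←
seq:2 @ bit 10 → (0x7d62>>10)&0x3 = 0x3
mode:1 @ bit 9 → (0x7d62>>9)&0x1 = 0x0
kind:3 @ bit 6 → (0x7d62>>6)&0x7 = 0x5
prio:6 @ bit 0 → (0x7d62>>0)&0x3f = 0x22

7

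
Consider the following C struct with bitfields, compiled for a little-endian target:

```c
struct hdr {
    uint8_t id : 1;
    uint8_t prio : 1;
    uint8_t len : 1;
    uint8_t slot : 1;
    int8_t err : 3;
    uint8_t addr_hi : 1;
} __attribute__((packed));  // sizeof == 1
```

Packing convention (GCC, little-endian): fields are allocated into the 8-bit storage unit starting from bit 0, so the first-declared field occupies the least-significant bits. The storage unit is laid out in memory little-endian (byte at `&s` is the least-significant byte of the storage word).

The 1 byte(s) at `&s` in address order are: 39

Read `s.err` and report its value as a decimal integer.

[0]=0x39 (little-endian) → word 0x39
id [0+:1] = (word>>0) & 0x1 = 1
prio [1+:1] = (word>>1) & 0x1 = 0
len [2+:1] = (word>>2) & 0x1 = 0
slot [3+:1] = (word>>3) & 0x1 = 1
err [4+:3] = (word>>4) & 0x7 = 3  ←
addr_hi [7+:1] = (word>>7) & 0x1 = 0
err signed 3b, MSB=0: value = 3

3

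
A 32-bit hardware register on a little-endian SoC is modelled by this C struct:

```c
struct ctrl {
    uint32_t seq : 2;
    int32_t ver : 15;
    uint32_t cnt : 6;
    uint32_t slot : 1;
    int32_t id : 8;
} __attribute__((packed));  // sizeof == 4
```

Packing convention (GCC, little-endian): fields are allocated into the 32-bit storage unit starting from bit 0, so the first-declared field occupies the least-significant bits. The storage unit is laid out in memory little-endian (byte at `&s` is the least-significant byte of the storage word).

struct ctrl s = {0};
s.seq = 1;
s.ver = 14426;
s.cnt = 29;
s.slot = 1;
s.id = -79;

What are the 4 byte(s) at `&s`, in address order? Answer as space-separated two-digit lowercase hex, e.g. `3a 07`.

seq:2 = 1 → 0x1 << 0 → word 0x00000001
ver:15 = 14426 → 0x385a << 2 → word 0x0000e169
cnt:6 = 29 → 0x1d << 17 → word 0x003ae169
slot:1 = 1 → 0x1 << 23 → word 0x00bae169
id:8 = -79 → 0xb1 << 24 → word 0xb1bae169
word = 0xb1bae169 → little-endian bytes:
  [0]=0x69  [1]=0xe1  [2]=0xba  [3]=0xb1

69 e1 ba b1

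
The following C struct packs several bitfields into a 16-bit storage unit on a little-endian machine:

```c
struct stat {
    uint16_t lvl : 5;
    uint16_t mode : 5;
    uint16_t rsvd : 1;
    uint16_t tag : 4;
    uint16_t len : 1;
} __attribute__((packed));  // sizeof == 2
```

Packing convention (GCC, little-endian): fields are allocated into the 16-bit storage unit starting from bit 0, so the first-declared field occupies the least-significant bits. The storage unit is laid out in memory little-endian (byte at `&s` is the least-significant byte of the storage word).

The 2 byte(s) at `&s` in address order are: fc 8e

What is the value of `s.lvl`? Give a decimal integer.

28

[0]=0xfc [1]=0x8e (little-endian) → word 0x8efc
lvl [0+:5] = (word>>0) & 0x1f = 28  ←
mode [5+:5] = (word>>5) & 0x1f = 23
rsvd [10+:1] = (word>>10) & 0x1 = 1
tag [11+:4] = (word>>11) & 0xf = 1
len [15+:1] = (word>>15) & 0x1 = 1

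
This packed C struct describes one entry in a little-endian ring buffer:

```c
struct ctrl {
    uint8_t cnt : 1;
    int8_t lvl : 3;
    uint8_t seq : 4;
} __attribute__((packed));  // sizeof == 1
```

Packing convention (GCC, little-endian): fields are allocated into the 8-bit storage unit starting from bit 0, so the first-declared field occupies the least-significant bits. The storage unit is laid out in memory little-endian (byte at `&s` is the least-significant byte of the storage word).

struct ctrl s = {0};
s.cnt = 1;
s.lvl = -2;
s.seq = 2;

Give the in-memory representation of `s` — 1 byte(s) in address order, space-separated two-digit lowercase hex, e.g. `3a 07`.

2d

[0+:1] cnt=1 & 0x1 = 0x1; word=0x01
[1+:3] lvl=-2 & 0x7 = 0x6; word=0x0d
[4+:4] seq=2 & 0xf = 0x2; word=0x2d
word = 0x2d → little-endian bytes:
  [0]=0x2d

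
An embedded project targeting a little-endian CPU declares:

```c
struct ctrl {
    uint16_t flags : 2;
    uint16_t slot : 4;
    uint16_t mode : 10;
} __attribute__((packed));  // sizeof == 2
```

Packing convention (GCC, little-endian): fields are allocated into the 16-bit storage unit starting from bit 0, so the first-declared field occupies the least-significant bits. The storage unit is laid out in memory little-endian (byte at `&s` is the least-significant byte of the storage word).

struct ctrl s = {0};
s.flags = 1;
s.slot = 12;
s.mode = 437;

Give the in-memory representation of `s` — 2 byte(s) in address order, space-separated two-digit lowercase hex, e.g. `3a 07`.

flags (2b) val=1 bits=0x1 at bit 0: 0x0001
slot (4b) val=12 bits=0xc at bit 2: 0x0031
mode (10b) val=437 bits=0x1b5 at bit 6: 0x6d71
word = 0x6d71 → little-endian bytes:
  [0]=0x71  [1]=0x6d

71 6d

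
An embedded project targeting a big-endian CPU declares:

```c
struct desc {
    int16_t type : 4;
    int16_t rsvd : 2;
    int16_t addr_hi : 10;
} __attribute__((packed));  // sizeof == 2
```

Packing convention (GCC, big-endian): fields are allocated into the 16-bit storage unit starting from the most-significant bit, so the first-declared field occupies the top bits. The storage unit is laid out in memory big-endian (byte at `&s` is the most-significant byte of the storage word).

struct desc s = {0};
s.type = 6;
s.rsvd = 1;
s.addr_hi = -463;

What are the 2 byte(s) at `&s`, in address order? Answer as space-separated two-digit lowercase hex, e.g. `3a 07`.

66 31

type:4 = 6 → 0x6 << 12 → word 0x6000
rsvd:2 = 1 → 0x1 << 10 → word 0x6400
addr_hi:10 = -463 → 0x231 << 0 → word 0x6631
word = 0x6631 → big-endian bytes:
  [0]=0x66  [1]=0x31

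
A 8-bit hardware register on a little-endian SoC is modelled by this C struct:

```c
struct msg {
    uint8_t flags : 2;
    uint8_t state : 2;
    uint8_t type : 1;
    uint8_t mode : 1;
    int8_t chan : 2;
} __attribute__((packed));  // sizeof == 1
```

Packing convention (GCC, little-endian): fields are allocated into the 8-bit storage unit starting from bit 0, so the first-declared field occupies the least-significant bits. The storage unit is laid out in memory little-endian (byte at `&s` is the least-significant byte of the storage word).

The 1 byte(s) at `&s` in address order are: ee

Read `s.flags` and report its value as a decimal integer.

2

[0]=0xee (little-endian) → word 0xee
flags:2 @ bit 0 → (0xee>>0)&0x3 = 0x2  ←
state:2 @ bit 2 → (0xee>>2)&0x3 = 0x3
type:1 @ bit 4 → (0xee>>4)&0x1 = 0x0
mode:1 @ bit 5 → (0xee>>5)&0x1 = 0x1
chan:2 @ bit 6 → (0xee>>6)&0x3 = 0x3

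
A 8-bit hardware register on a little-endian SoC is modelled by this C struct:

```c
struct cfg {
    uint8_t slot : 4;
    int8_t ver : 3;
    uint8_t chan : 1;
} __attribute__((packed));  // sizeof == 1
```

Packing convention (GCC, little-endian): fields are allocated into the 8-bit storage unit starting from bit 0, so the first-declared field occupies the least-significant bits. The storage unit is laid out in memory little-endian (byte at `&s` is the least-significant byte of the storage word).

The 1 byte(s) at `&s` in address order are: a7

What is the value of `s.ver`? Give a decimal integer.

[0]=0xa7 (little-endian) → word 0xa7
slot:4 @ bit 0 → (0xa7>>0)&0xf = 0x7
ver:3 @ bit 4 → (0xa7>>4)&0x7 = 0x2  ←
chan:1 @ bit 7 → (0xa7>>7)&0x1 = 0x1
ver signed 3b, MSB=0: value = 2

2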